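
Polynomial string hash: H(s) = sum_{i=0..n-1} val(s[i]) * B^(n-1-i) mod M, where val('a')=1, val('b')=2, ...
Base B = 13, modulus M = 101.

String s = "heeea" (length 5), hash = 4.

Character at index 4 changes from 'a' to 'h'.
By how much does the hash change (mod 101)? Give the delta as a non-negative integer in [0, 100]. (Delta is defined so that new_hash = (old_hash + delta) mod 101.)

Delta formula: (val(new) - val(old)) * B^(n-1-k) mod M
  val('h') - val('a') = 8 - 1 = 7
  B^(n-1-k) = 13^0 mod 101 = 1
  Delta = 7 * 1 mod 101 = 7

Answer: 7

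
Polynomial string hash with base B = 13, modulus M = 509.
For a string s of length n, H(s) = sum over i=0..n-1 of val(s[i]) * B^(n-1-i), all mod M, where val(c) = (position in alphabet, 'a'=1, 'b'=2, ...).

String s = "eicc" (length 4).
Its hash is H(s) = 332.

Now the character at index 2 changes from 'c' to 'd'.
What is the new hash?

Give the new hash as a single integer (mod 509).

val('c') = 3, val('d') = 4
Position k = 2, exponent = n-1-k = 1
B^1 mod M = 13^1 mod 509 = 13
Delta = (4 - 3) * 13 mod 509 = 13
New hash = (332 + 13) mod 509 = 345

Answer: 345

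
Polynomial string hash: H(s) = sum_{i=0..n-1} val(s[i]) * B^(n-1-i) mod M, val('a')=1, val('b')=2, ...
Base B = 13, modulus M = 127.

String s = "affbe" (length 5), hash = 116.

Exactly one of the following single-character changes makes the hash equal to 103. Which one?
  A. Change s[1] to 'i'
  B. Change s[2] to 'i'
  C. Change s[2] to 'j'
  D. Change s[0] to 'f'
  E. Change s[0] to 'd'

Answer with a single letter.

Answer: A

Derivation:
Option A: s[1]='f'->'i', delta=(9-6)*13^3 mod 127 = 114, hash=116+114 mod 127 = 103 <-- target
Option B: s[2]='f'->'i', delta=(9-6)*13^2 mod 127 = 126, hash=116+126 mod 127 = 115
Option C: s[2]='f'->'j', delta=(10-6)*13^2 mod 127 = 41, hash=116+41 mod 127 = 30
Option D: s[0]='a'->'f', delta=(6-1)*13^4 mod 127 = 57, hash=116+57 mod 127 = 46
Option E: s[0]='a'->'d', delta=(4-1)*13^4 mod 127 = 85, hash=116+85 mod 127 = 74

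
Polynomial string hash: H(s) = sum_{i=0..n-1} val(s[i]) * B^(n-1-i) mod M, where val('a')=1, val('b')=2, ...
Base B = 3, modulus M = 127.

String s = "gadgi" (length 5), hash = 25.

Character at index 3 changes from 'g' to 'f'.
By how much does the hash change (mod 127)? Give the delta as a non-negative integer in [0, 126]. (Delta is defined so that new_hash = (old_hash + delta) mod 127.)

Delta formula: (val(new) - val(old)) * B^(n-1-k) mod M
  val('f') - val('g') = 6 - 7 = -1
  B^(n-1-k) = 3^1 mod 127 = 3
  Delta = -1 * 3 mod 127 = 124

Answer: 124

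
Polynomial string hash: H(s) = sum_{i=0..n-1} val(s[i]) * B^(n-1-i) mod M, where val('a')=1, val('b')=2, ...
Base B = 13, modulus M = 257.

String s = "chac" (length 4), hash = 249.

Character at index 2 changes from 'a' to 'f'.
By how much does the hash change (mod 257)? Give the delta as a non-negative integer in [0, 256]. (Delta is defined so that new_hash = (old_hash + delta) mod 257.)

Delta formula: (val(new) - val(old)) * B^(n-1-k) mod M
  val('f') - val('a') = 6 - 1 = 5
  B^(n-1-k) = 13^1 mod 257 = 13
  Delta = 5 * 13 mod 257 = 65

Answer: 65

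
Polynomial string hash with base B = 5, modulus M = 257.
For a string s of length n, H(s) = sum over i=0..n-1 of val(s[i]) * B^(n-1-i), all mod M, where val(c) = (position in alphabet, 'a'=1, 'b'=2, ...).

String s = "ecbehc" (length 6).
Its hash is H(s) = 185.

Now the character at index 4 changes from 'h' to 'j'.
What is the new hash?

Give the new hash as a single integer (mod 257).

val('h') = 8, val('j') = 10
Position k = 4, exponent = n-1-k = 1
B^1 mod M = 5^1 mod 257 = 5
Delta = (10 - 8) * 5 mod 257 = 10
New hash = (185 + 10) mod 257 = 195

Answer: 195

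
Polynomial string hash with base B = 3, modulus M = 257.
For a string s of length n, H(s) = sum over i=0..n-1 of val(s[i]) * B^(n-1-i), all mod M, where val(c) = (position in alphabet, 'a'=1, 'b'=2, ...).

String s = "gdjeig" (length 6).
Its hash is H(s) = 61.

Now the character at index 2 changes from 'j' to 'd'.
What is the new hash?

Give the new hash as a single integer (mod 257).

Answer: 156

Derivation:
val('j') = 10, val('d') = 4
Position k = 2, exponent = n-1-k = 3
B^3 mod M = 3^3 mod 257 = 27
Delta = (4 - 10) * 27 mod 257 = 95
New hash = (61 + 95) mod 257 = 156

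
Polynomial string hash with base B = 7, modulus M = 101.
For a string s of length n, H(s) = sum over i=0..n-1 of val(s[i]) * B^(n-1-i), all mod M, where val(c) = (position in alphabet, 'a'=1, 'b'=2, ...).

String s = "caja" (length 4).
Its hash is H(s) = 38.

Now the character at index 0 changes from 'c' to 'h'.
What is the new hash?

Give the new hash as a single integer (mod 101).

Answer: 36

Derivation:
val('c') = 3, val('h') = 8
Position k = 0, exponent = n-1-k = 3
B^3 mod M = 7^3 mod 101 = 40
Delta = (8 - 3) * 40 mod 101 = 99
New hash = (38 + 99) mod 101 = 36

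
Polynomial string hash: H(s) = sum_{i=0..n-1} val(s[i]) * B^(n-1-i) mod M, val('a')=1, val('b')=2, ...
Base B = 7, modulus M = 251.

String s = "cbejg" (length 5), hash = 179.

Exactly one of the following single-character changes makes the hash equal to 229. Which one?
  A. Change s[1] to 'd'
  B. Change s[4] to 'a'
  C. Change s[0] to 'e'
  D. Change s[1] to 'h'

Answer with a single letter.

Answer: D

Derivation:
Option A: s[1]='b'->'d', delta=(4-2)*7^3 mod 251 = 184, hash=179+184 mod 251 = 112
Option B: s[4]='g'->'a', delta=(1-7)*7^0 mod 251 = 245, hash=179+245 mod 251 = 173
Option C: s[0]='c'->'e', delta=(5-3)*7^4 mod 251 = 33, hash=179+33 mod 251 = 212
Option D: s[1]='b'->'h', delta=(8-2)*7^3 mod 251 = 50, hash=179+50 mod 251 = 229 <-- target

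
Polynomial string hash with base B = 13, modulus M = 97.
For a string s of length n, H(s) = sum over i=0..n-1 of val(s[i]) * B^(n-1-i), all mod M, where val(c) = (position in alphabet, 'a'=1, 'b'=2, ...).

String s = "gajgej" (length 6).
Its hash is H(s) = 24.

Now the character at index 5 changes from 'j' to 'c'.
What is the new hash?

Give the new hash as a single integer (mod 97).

val('j') = 10, val('c') = 3
Position k = 5, exponent = n-1-k = 0
B^0 mod M = 13^0 mod 97 = 1
Delta = (3 - 10) * 1 mod 97 = 90
New hash = (24 + 90) mod 97 = 17

Answer: 17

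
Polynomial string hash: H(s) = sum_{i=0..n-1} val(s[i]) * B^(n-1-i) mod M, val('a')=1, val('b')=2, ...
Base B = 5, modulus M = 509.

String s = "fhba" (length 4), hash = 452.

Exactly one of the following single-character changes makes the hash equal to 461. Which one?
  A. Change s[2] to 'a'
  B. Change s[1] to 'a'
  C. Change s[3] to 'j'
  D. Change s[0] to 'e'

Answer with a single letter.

Option A: s[2]='b'->'a', delta=(1-2)*5^1 mod 509 = 504, hash=452+504 mod 509 = 447
Option B: s[1]='h'->'a', delta=(1-8)*5^2 mod 509 = 334, hash=452+334 mod 509 = 277
Option C: s[3]='a'->'j', delta=(10-1)*5^0 mod 509 = 9, hash=452+9 mod 509 = 461 <-- target
Option D: s[0]='f'->'e', delta=(5-6)*5^3 mod 509 = 384, hash=452+384 mod 509 = 327

Answer: C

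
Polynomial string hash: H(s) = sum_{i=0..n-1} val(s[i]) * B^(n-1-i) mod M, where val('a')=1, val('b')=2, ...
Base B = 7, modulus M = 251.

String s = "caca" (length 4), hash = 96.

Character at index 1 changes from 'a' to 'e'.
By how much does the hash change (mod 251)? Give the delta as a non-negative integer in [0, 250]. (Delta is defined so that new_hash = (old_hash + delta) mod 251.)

Answer: 196

Derivation:
Delta formula: (val(new) - val(old)) * B^(n-1-k) mod M
  val('e') - val('a') = 5 - 1 = 4
  B^(n-1-k) = 7^2 mod 251 = 49
  Delta = 4 * 49 mod 251 = 196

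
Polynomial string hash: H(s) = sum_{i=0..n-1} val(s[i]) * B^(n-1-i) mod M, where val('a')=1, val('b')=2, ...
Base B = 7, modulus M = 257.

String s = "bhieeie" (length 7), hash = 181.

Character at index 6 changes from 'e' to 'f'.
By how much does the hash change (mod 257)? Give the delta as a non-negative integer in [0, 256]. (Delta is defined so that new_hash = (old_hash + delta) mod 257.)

Answer: 1

Derivation:
Delta formula: (val(new) - val(old)) * B^(n-1-k) mod M
  val('f') - val('e') = 6 - 5 = 1
  B^(n-1-k) = 7^0 mod 257 = 1
  Delta = 1 * 1 mod 257 = 1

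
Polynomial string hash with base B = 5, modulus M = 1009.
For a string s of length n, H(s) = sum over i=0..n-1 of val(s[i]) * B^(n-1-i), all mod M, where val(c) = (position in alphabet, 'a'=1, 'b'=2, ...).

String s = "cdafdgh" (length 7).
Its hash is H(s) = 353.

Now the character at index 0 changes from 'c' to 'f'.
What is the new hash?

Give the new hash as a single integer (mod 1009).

val('c') = 3, val('f') = 6
Position k = 0, exponent = n-1-k = 6
B^6 mod M = 5^6 mod 1009 = 490
Delta = (6 - 3) * 490 mod 1009 = 461
New hash = (353 + 461) mod 1009 = 814

Answer: 814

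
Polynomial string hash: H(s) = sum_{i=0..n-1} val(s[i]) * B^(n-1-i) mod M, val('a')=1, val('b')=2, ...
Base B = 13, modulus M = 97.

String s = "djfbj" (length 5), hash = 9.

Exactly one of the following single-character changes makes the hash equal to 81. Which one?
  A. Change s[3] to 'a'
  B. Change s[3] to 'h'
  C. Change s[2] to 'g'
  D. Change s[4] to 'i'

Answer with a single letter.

Option A: s[3]='b'->'a', delta=(1-2)*13^1 mod 97 = 84, hash=9+84 mod 97 = 93
Option B: s[3]='b'->'h', delta=(8-2)*13^1 mod 97 = 78, hash=9+78 mod 97 = 87
Option C: s[2]='f'->'g', delta=(7-6)*13^2 mod 97 = 72, hash=9+72 mod 97 = 81 <-- target
Option D: s[4]='j'->'i', delta=(9-10)*13^0 mod 97 = 96, hash=9+96 mod 97 = 8

Answer: C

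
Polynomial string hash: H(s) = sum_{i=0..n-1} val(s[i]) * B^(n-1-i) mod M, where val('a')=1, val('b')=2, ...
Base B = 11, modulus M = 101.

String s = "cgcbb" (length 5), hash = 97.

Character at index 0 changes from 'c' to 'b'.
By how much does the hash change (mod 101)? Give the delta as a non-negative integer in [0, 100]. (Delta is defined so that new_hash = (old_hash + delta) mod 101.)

Answer: 4

Derivation:
Delta formula: (val(new) - val(old)) * B^(n-1-k) mod M
  val('b') - val('c') = 2 - 3 = -1
  B^(n-1-k) = 11^4 mod 101 = 97
  Delta = -1 * 97 mod 101 = 4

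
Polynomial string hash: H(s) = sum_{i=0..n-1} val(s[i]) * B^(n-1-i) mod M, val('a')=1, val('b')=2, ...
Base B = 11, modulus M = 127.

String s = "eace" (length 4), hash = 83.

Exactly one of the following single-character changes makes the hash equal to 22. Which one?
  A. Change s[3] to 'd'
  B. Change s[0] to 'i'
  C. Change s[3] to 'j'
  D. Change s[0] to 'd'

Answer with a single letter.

Answer: D

Derivation:
Option A: s[3]='e'->'d', delta=(4-5)*11^0 mod 127 = 126, hash=83+126 mod 127 = 82
Option B: s[0]='e'->'i', delta=(9-5)*11^3 mod 127 = 117, hash=83+117 mod 127 = 73
Option C: s[3]='e'->'j', delta=(10-5)*11^0 mod 127 = 5, hash=83+5 mod 127 = 88
Option D: s[0]='e'->'d', delta=(4-5)*11^3 mod 127 = 66, hash=83+66 mod 127 = 22 <-- target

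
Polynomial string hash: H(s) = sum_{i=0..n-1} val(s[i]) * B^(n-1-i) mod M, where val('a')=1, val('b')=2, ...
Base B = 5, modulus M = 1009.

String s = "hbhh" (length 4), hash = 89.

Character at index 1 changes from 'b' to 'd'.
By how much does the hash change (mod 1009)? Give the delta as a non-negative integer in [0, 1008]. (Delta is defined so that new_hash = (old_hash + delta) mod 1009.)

Answer: 50

Derivation:
Delta formula: (val(new) - val(old)) * B^(n-1-k) mod M
  val('d') - val('b') = 4 - 2 = 2
  B^(n-1-k) = 5^2 mod 1009 = 25
  Delta = 2 * 25 mod 1009 = 50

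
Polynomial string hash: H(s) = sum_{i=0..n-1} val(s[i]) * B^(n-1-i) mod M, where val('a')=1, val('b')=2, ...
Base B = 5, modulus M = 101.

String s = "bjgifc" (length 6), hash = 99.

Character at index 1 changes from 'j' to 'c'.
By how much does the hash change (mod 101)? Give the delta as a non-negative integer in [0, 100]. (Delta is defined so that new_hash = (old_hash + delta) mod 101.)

Answer: 69

Derivation:
Delta formula: (val(new) - val(old)) * B^(n-1-k) mod M
  val('c') - val('j') = 3 - 10 = -7
  B^(n-1-k) = 5^4 mod 101 = 19
  Delta = -7 * 19 mod 101 = 69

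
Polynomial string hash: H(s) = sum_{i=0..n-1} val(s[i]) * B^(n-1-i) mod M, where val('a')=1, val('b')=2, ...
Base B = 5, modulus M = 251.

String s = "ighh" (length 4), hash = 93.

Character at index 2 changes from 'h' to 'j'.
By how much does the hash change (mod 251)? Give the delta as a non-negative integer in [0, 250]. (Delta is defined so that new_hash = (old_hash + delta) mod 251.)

Delta formula: (val(new) - val(old)) * B^(n-1-k) mod M
  val('j') - val('h') = 10 - 8 = 2
  B^(n-1-k) = 5^1 mod 251 = 5
  Delta = 2 * 5 mod 251 = 10

Answer: 10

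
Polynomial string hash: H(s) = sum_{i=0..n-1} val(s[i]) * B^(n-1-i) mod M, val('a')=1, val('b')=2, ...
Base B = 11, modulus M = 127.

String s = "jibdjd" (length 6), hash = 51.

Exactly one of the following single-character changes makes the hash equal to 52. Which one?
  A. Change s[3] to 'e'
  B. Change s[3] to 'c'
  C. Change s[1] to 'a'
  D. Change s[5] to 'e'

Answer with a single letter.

Option A: s[3]='d'->'e', delta=(5-4)*11^2 mod 127 = 121, hash=51+121 mod 127 = 45
Option B: s[3]='d'->'c', delta=(3-4)*11^2 mod 127 = 6, hash=51+6 mod 127 = 57
Option C: s[1]='i'->'a', delta=(1-9)*11^4 mod 127 = 93, hash=51+93 mod 127 = 17
Option D: s[5]='d'->'e', delta=(5-4)*11^0 mod 127 = 1, hash=51+1 mod 127 = 52 <-- target

Answer: D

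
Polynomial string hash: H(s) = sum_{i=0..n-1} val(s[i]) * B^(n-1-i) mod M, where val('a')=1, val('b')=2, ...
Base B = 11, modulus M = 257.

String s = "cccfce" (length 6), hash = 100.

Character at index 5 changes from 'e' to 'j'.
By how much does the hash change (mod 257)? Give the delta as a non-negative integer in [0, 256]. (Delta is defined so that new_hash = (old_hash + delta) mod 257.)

Answer: 5

Derivation:
Delta formula: (val(new) - val(old)) * B^(n-1-k) mod M
  val('j') - val('e') = 10 - 5 = 5
  B^(n-1-k) = 11^0 mod 257 = 1
  Delta = 5 * 1 mod 257 = 5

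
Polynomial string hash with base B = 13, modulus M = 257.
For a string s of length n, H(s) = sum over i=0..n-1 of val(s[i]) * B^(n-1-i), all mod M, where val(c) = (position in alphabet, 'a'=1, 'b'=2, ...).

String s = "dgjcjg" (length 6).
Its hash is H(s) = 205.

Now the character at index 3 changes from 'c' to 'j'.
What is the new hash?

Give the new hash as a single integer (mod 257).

val('c') = 3, val('j') = 10
Position k = 3, exponent = n-1-k = 2
B^2 mod M = 13^2 mod 257 = 169
Delta = (10 - 3) * 169 mod 257 = 155
New hash = (205 + 155) mod 257 = 103

Answer: 103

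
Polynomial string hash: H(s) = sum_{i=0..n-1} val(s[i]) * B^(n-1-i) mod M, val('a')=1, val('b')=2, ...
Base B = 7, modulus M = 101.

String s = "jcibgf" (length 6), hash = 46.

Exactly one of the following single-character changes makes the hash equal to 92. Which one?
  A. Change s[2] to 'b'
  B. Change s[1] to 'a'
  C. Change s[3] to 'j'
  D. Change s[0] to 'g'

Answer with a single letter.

Option A: s[2]='i'->'b', delta=(2-9)*7^3 mod 101 = 23, hash=46+23 mod 101 = 69
Option B: s[1]='c'->'a', delta=(1-3)*7^4 mod 101 = 46, hash=46+46 mod 101 = 92 <-- target
Option C: s[3]='b'->'j', delta=(10-2)*7^2 mod 101 = 89, hash=46+89 mod 101 = 34
Option D: s[0]='j'->'g', delta=(7-10)*7^5 mod 101 = 79, hash=46+79 mod 101 = 24

Answer: B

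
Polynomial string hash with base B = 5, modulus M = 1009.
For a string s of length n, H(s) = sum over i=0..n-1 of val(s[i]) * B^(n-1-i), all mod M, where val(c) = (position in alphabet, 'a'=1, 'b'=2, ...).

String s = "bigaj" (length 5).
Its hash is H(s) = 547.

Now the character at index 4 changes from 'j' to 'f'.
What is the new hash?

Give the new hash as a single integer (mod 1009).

val('j') = 10, val('f') = 6
Position k = 4, exponent = n-1-k = 0
B^0 mod M = 5^0 mod 1009 = 1
Delta = (6 - 10) * 1 mod 1009 = 1005
New hash = (547 + 1005) mod 1009 = 543

Answer: 543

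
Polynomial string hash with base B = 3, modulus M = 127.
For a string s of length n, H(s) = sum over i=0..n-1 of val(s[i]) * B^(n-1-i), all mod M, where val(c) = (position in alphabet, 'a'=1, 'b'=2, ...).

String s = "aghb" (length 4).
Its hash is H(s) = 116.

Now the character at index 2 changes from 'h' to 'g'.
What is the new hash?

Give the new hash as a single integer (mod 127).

val('h') = 8, val('g') = 7
Position k = 2, exponent = n-1-k = 1
B^1 mod M = 3^1 mod 127 = 3
Delta = (7 - 8) * 3 mod 127 = 124
New hash = (116 + 124) mod 127 = 113

Answer: 113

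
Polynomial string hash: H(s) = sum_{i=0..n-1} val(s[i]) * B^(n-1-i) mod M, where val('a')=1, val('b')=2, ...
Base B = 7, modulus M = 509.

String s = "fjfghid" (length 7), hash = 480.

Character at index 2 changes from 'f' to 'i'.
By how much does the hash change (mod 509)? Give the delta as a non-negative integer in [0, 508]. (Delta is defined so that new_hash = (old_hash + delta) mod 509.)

Delta formula: (val(new) - val(old)) * B^(n-1-k) mod M
  val('i') - val('f') = 9 - 6 = 3
  B^(n-1-k) = 7^4 mod 509 = 365
  Delta = 3 * 365 mod 509 = 77

Answer: 77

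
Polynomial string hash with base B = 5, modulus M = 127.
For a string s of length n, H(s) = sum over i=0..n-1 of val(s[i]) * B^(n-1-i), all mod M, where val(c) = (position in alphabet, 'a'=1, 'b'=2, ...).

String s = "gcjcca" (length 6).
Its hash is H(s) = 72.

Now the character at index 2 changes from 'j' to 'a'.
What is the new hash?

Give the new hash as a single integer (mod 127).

val('j') = 10, val('a') = 1
Position k = 2, exponent = n-1-k = 3
B^3 mod M = 5^3 mod 127 = 125
Delta = (1 - 10) * 125 mod 127 = 18
New hash = (72 + 18) mod 127 = 90

Answer: 90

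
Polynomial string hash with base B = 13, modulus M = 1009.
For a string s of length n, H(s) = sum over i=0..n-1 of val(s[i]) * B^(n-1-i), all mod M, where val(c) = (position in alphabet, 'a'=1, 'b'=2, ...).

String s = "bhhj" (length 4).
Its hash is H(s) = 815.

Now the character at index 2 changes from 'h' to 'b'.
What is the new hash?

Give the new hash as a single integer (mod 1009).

val('h') = 8, val('b') = 2
Position k = 2, exponent = n-1-k = 1
B^1 mod M = 13^1 mod 1009 = 13
Delta = (2 - 8) * 13 mod 1009 = 931
New hash = (815 + 931) mod 1009 = 737

Answer: 737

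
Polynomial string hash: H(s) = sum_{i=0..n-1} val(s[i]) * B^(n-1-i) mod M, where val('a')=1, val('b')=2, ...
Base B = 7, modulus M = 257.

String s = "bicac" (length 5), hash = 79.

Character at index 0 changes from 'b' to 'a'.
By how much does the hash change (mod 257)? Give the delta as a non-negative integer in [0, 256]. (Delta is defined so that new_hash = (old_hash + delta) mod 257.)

Delta formula: (val(new) - val(old)) * B^(n-1-k) mod M
  val('a') - val('b') = 1 - 2 = -1
  B^(n-1-k) = 7^4 mod 257 = 88
  Delta = -1 * 88 mod 257 = 169

Answer: 169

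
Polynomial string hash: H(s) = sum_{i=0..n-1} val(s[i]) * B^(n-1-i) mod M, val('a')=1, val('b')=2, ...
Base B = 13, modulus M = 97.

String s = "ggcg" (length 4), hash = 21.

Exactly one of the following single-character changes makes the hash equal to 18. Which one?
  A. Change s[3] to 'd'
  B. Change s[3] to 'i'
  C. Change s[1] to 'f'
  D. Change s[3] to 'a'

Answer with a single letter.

Answer: A

Derivation:
Option A: s[3]='g'->'d', delta=(4-7)*13^0 mod 97 = 94, hash=21+94 mod 97 = 18 <-- target
Option B: s[3]='g'->'i', delta=(9-7)*13^0 mod 97 = 2, hash=21+2 mod 97 = 23
Option C: s[1]='g'->'f', delta=(6-7)*13^2 mod 97 = 25, hash=21+25 mod 97 = 46
Option D: s[3]='g'->'a', delta=(1-7)*13^0 mod 97 = 91, hash=21+91 mod 97 = 15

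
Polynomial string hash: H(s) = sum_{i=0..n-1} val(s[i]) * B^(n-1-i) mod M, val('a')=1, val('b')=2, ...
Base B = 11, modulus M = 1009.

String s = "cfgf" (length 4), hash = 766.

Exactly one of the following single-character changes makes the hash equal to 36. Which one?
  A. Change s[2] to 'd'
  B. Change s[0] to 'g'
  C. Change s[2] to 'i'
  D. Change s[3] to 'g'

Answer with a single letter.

Answer: B

Derivation:
Option A: s[2]='g'->'d', delta=(4-7)*11^1 mod 1009 = 976, hash=766+976 mod 1009 = 733
Option B: s[0]='c'->'g', delta=(7-3)*11^3 mod 1009 = 279, hash=766+279 mod 1009 = 36 <-- target
Option C: s[2]='g'->'i', delta=(9-7)*11^1 mod 1009 = 22, hash=766+22 mod 1009 = 788
Option D: s[3]='f'->'g', delta=(7-6)*11^0 mod 1009 = 1, hash=766+1 mod 1009 = 767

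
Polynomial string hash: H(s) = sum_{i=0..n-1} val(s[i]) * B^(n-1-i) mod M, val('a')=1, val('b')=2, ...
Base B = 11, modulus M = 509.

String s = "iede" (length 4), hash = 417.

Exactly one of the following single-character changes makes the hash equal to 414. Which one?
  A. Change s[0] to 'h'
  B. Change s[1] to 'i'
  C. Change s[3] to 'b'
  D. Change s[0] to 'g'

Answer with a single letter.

Answer: C

Derivation:
Option A: s[0]='i'->'h', delta=(8-9)*11^3 mod 509 = 196, hash=417+196 mod 509 = 104
Option B: s[1]='e'->'i', delta=(9-5)*11^2 mod 509 = 484, hash=417+484 mod 509 = 392
Option C: s[3]='e'->'b', delta=(2-5)*11^0 mod 509 = 506, hash=417+506 mod 509 = 414 <-- target
Option D: s[0]='i'->'g', delta=(7-9)*11^3 mod 509 = 392, hash=417+392 mod 509 = 300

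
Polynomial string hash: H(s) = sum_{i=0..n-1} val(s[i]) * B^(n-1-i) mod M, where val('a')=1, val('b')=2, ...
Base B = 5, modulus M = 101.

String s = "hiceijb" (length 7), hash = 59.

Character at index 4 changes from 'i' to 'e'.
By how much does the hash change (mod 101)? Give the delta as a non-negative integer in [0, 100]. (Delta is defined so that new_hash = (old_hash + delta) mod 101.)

Delta formula: (val(new) - val(old)) * B^(n-1-k) mod M
  val('e') - val('i') = 5 - 9 = -4
  B^(n-1-k) = 5^2 mod 101 = 25
  Delta = -4 * 25 mod 101 = 1

Answer: 1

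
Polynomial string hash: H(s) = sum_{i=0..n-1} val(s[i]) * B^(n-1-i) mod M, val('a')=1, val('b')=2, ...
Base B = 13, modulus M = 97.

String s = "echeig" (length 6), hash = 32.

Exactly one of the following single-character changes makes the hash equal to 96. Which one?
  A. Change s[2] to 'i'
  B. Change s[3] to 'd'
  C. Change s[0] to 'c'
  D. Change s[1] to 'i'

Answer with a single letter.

Option A: s[2]='h'->'i', delta=(9-8)*13^3 mod 97 = 63, hash=32+63 mod 97 = 95
Option B: s[3]='e'->'d', delta=(4-5)*13^2 mod 97 = 25, hash=32+25 mod 97 = 57
Option C: s[0]='e'->'c', delta=(3-5)*13^5 mod 97 = 46, hash=32+46 mod 97 = 78
Option D: s[1]='c'->'i', delta=(9-3)*13^4 mod 97 = 64, hash=32+64 mod 97 = 96 <-- target

Answer: D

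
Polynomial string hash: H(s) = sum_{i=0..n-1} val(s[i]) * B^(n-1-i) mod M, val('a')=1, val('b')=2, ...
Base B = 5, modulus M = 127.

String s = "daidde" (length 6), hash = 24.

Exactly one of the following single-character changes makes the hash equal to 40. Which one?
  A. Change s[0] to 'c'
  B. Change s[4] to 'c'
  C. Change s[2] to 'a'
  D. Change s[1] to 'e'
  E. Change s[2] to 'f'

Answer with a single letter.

Answer: C

Derivation:
Option A: s[0]='d'->'c', delta=(3-4)*5^5 mod 127 = 50, hash=24+50 mod 127 = 74
Option B: s[4]='d'->'c', delta=(3-4)*5^1 mod 127 = 122, hash=24+122 mod 127 = 19
Option C: s[2]='i'->'a', delta=(1-9)*5^3 mod 127 = 16, hash=24+16 mod 127 = 40 <-- target
Option D: s[1]='a'->'e', delta=(5-1)*5^4 mod 127 = 87, hash=24+87 mod 127 = 111
Option E: s[2]='i'->'f', delta=(6-9)*5^3 mod 127 = 6, hash=24+6 mod 127 = 30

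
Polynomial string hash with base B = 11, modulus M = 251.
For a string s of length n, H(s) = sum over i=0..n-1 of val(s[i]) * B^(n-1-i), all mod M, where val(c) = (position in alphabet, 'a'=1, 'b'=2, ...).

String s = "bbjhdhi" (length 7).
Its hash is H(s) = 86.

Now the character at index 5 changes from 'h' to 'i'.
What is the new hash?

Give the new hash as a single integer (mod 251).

val('h') = 8, val('i') = 9
Position k = 5, exponent = n-1-k = 1
B^1 mod M = 11^1 mod 251 = 11
Delta = (9 - 8) * 11 mod 251 = 11
New hash = (86 + 11) mod 251 = 97

Answer: 97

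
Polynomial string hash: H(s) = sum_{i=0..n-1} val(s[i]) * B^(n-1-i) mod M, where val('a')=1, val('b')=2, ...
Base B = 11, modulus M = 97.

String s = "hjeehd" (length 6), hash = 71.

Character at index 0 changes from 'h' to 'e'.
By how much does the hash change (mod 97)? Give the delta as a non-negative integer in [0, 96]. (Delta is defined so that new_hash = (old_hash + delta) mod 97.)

Answer: 4

Derivation:
Delta formula: (val(new) - val(old)) * B^(n-1-k) mod M
  val('e') - val('h') = 5 - 8 = -3
  B^(n-1-k) = 11^5 mod 97 = 31
  Delta = -3 * 31 mod 97 = 4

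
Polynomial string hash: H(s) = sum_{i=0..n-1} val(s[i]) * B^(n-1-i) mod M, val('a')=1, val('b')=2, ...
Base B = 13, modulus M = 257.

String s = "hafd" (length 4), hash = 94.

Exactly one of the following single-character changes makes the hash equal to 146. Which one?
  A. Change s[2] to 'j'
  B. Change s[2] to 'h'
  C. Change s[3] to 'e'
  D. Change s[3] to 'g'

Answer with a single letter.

Answer: A

Derivation:
Option A: s[2]='f'->'j', delta=(10-6)*13^1 mod 257 = 52, hash=94+52 mod 257 = 146 <-- target
Option B: s[2]='f'->'h', delta=(8-6)*13^1 mod 257 = 26, hash=94+26 mod 257 = 120
Option C: s[3]='d'->'e', delta=(5-4)*13^0 mod 257 = 1, hash=94+1 mod 257 = 95
Option D: s[3]='d'->'g', delta=(7-4)*13^0 mod 257 = 3, hash=94+3 mod 257 = 97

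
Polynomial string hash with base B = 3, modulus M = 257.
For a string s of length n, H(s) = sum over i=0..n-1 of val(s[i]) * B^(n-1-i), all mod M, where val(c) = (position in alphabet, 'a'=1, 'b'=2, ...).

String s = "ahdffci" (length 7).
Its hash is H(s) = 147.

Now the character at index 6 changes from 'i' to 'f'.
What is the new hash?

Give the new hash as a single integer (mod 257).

Answer: 144

Derivation:
val('i') = 9, val('f') = 6
Position k = 6, exponent = n-1-k = 0
B^0 mod M = 3^0 mod 257 = 1
Delta = (6 - 9) * 1 mod 257 = 254
New hash = (147 + 254) mod 257 = 144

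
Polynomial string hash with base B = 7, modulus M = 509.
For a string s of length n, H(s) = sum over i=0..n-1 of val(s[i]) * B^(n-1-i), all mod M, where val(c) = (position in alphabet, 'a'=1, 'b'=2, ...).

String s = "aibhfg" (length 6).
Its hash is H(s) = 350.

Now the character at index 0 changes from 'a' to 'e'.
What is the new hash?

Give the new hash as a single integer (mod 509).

Answer: 390

Derivation:
val('a') = 1, val('e') = 5
Position k = 0, exponent = n-1-k = 5
B^5 mod M = 7^5 mod 509 = 10
Delta = (5 - 1) * 10 mod 509 = 40
New hash = (350 + 40) mod 509 = 390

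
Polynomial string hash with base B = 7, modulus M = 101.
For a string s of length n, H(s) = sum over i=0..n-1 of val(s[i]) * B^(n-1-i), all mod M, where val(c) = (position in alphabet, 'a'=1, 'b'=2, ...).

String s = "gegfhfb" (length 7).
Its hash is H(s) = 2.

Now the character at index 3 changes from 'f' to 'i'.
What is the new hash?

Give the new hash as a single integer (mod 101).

val('f') = 6, val('i') = 9
Position k = 3, exponent = n-1-k = 3
B^3 mod M = 7^3 mod 101 = 40
Delta = (9 - 6) * 40 mod 101 = 19
New hash = (2 + 19) mod 101 = 21

Answer: 21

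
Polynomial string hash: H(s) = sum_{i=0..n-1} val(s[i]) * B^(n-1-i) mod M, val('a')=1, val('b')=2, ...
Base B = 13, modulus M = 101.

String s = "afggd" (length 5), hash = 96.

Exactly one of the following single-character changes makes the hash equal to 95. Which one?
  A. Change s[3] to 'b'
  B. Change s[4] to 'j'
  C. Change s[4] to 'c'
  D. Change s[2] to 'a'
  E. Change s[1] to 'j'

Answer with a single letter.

Option A: s[3]='g'->'b', delta=(2-7)*13^1 mod 101 = 36, hash=96+36 mod 101 = 31
Option B: s[4]='d'->'j', delta=(10-4)*13^0 mod 101 = 6, hash=96+6 mod 101 = 1
Option C: s[4]='d'->'c', delta=(3-4)*13^0 mod 101 = 100, hash=96+100 mod 101 = 95 <-- target
Option D: s[2]='g'->'a', delta=(1-7)*13^2 mod 101 = 97, hash=96+97 mod 101 = 92
Option E: s[1]='f'->'j', delta=(10-6)*13^3 mod 101 = 1, hash=96+1 mod 101 = 97

Answer: C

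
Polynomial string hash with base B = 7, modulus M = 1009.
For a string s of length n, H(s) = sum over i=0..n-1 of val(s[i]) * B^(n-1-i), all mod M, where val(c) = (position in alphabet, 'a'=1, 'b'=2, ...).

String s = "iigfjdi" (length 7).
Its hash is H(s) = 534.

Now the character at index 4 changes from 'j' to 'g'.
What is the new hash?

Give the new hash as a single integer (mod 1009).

val('j') = 10, val('g') = 7
Position k = 4, exponent = n-1-k = 2
B^2 mod M = 7^2 mod 1009 = 49
Delta = (7 - 10) * 49 mod 1009 = 862
New hash = (534 + 862) mod 1009 = 387

Answer: 387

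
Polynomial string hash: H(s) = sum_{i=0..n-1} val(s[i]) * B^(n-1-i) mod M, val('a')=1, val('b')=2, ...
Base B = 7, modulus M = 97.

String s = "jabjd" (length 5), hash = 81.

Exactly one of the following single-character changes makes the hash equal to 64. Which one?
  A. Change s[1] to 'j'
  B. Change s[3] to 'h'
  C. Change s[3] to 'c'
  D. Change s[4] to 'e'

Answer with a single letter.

Answer: A

Derivation:
Option A: s[1]='a'->'j', delta=(10-1)*7^3 mod 97 = 80, hash=81+80 mod 97 = 64 <-- target
Option B: s[3]='j'->'h', delta=(8-10)*7^1 mod 97 = 83, hash=81+83 mod 97 = 67
Option C: s[3]='j'->'c', delta=(3-10)*7^1 mod 97 = 48, hash=81+48 mod 97 = 32
Option D: s[4]='d'->'e', delta=(5-4)*7^0 mod 97 = 1, hash=81+1 mod 97 = 82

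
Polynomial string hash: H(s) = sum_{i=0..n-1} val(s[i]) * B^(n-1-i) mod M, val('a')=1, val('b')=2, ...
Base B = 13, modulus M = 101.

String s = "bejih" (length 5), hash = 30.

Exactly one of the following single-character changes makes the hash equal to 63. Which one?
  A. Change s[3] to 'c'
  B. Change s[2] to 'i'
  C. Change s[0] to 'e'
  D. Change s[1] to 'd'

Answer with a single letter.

Option A: s[3]='i'->'c', delta=(3-9)*13^1 mod 101 = 23, hash=30+23 mod 101 = 53
Option B: s[2]='j'->'i', delta=(9-10)*13^2 mod 101 = 33, hash=30+33 mod 101 = 63 <-- target
Option C: s[0]='b'->'e', delta=(5-2)*13^4 mod 101 = 35, hash=30+35 mod 101 = 65
Option D: s[1]='e'->'d', delta=(4-5)*13^3 mod 101 = 25, hash=30+25 mod 101 = 55

Answer: B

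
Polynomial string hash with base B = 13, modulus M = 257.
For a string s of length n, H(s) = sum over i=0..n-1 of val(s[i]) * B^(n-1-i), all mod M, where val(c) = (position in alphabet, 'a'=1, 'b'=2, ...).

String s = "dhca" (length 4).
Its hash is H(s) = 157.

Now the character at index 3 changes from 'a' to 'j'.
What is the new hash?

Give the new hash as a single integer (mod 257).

val('a') = 1, val('j') = 10
Position k = 3, exponent = n-1-k = 0
B^0 mod M = 13^0 mod 257 = 1
Delta = (10 - 1) * 1 mod 257 = 9
New hash = (157 + 9) mod 257 = 166

Answer: 166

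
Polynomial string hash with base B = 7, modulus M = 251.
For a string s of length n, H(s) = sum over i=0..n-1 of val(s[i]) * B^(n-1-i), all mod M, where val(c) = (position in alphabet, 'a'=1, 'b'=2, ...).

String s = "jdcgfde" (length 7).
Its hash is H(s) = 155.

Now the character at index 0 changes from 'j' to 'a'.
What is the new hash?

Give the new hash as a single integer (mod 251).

val('j') = 10, val('a') = 1
Position k = 0, exponent = n-1-k = 6
B^6 mod M = 7^6 mod 251 = 181
Delta = (1 - 10) * 181 mod 251 = 128
New hash = (155 + 128) mod 251 = 32

Answer: 32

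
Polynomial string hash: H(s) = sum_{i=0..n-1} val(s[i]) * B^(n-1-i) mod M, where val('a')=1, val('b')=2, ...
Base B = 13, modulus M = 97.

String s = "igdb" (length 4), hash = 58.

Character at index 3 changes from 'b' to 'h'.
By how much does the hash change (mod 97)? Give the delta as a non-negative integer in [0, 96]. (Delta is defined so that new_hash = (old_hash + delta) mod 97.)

Answer: 6

Derivation:
Delta formula: (val(new) - val(old)) * B^(n-1-k) mod M
  val('h') - val('b') = 8 - 2 = 6
  B^(n-1-k) = 13^0 mod 97 = 1
  Delta = 6 * 1 mod 97 = 6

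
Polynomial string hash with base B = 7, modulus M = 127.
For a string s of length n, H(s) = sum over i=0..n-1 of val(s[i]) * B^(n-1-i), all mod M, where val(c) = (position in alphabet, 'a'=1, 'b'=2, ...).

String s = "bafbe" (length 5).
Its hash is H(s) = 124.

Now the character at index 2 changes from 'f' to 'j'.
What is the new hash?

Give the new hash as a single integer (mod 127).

Answer: 66

Derivation:
val('f') = 6, val('j') = 10
Position k = 2, exponent = n-1-k = 2
B^2 mod M = 7^2 mod 127 = 49
Delta = (10 - 6) * 49 mod 127 = 69
New hash = (124 + 69) mod 127 = 66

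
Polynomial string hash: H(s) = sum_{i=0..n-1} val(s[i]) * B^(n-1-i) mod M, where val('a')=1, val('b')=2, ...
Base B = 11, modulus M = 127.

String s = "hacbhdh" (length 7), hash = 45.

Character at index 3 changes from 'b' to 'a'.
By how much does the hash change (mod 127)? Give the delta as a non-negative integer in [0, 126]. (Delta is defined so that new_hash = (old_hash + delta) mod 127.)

Delta formula: (val(new) - val(old)) * B^(n-1-k) mod M
  val('a') - val('b') = 1 - 2 = -1
  B^(n-1-k) = 11^3 mod 127 = 61
  Delta = -1 * 61 mod 127 = 66

Answer: 66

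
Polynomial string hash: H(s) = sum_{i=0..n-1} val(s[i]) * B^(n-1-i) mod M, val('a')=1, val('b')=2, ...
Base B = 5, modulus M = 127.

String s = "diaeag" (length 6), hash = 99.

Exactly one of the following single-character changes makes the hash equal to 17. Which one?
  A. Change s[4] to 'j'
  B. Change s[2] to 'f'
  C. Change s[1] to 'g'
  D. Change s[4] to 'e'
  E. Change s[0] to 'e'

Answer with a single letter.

Option A: s[4]='a'->'j', delta=(10-1)*5^1 mod 127 = 45, hash=99+45 mod 127 = 17 <-- target
Option B: s[2]='a'->'f', delta=(6-1)*5^3 mod 127 = 117, hash=99+117 mod 127 = 89
Option C: s[1]='i'->'g', delta=(7-9)*5^4 mod 127 = 20, hash=99+20 mod 127 = 119
Option D: s[4]='a'->'e', delta=(5-1)*5^1 mod 127 = 20, hash=99+20 mod 127 = 119
Option E: s[0]='d'->'e', delta=(5-4)*5^5 mod 127 = 77, hash=99+77 mod 127 = 49

Answer: A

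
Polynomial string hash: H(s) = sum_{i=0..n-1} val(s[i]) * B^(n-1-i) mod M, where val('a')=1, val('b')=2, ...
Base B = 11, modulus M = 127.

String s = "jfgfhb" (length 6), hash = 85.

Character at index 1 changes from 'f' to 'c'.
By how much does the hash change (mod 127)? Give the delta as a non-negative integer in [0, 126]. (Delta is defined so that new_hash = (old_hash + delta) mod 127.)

Answer: 19

Derivation:
Delta formula: (val(new) - val(old)) * B^(n-1-k) mod M
  val('c') - val('f') = 3 - 6 = -3
  B^(n-1-k) = 11^4 mod 127 = 36
  Delta = -3 * 36 mod 127 = 19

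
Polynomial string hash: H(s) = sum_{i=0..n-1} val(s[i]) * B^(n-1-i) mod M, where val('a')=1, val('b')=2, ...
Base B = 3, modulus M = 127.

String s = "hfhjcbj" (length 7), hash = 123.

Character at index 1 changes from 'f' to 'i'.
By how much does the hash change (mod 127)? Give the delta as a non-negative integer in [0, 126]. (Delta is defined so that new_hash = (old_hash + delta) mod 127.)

Answer: 94

Derivation:
Delta formula: (val(new) - val(old)) * B^(n-1-k) mod M
  val('i') - val('f') = 9 - 6 = 3
  B^(n-1-k) = 3^5 mod 127 = 116
  Delta = 3 * 116 mod 127 = 94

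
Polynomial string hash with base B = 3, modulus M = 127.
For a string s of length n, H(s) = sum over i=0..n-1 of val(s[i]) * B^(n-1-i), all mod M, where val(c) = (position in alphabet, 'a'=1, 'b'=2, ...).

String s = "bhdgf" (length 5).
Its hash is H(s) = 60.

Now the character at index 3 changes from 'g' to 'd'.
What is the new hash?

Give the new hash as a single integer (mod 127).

val('g') = 7, val('d') = 4
Position k = 3, exponent = n-1-k = 1
B^1 mod M = 3^1 mod 127 = 3
Delta = (4 - 7) * 3 mod 127 = 118
New hash = (60 + 118) mod 127 = 51

Answer: 51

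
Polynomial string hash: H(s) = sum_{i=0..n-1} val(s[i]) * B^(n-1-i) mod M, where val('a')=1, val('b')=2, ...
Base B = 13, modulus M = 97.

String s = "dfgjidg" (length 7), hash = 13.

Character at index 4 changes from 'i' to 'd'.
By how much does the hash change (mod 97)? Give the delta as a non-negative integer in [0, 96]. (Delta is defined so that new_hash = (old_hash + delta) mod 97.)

Delta formula: (val(new) - val(old)) * B^(n-1-k) mod M
  val('d') - val('i') = 4 - 9 = -5
  B^(n-1-k) = 13^2 mod 97 = 72
  Delta = -5 * 72 mod 97 = 28

Answer: 28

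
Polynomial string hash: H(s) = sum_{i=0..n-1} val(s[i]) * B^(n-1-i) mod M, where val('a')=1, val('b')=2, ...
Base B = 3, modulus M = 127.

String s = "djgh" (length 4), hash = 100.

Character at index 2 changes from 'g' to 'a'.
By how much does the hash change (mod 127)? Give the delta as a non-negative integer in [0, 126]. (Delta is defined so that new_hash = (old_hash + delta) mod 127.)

Answer: 109

Derivation:
Delta formula: (val(new) - val(old)) * B^(n-1-k) mod M
  val('a') - val('g') = 1 - 7 = -6
  B^(n-1-k) = 3^1 mod 127 = 3
  Delta = -6 * 3 mod 127 = 109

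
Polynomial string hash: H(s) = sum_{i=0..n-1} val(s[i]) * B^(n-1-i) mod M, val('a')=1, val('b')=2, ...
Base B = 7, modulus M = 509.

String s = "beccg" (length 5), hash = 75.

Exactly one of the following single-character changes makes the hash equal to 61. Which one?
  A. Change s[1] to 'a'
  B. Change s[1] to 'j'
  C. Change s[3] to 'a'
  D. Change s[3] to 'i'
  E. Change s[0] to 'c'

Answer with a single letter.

Answer: C

Derivation:
Option A: s[1]='e'->'a', delta=(1-5)*7^3 mod 509 = 155, hash=75+155 mod 509 = 230
Option B: s[1]='e'->'j', delta=(10-5)*7^3 mod 509 = 188, hash=75+188 mod 509 = 263
Option C: s[3]='c'->'a', delta=(1-3)*7^1 mod 509 = 495, hash=75+495 mod 509 = 61 <-- target
Option D: s[3]='c'->'i', delta=(9-3)*7^1 mod 509 = 42, hash=75+42 mod 509 = 117
Option E: s[0]='b'->'c', delta=(3-2)*7^4 mod 509 = 365, hash=75+365 mod 509 = 440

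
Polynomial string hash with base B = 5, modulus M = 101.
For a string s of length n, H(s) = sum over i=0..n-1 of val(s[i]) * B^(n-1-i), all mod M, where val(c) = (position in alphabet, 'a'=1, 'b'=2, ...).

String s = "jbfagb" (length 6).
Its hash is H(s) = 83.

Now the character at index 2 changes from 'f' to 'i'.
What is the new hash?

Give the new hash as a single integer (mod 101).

Answer: 54

Derivation:
val('f') = 6, val('i') = 9
Position k = 2, exponent = n-1-k = 3
B^3 mod M = 5^3 mod 101 = 24
Delta = (9 - 6) * 24 mod 101 = 72
New hash = (83 + 72) mod 101 = 54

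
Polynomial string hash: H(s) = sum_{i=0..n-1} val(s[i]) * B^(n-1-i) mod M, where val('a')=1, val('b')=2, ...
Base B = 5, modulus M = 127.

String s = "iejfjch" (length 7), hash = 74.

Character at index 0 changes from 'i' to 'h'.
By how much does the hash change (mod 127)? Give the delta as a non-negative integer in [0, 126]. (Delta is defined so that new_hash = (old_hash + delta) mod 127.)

Delta formula: (val(new) - val(old)) * B^(n-1-k) mod M
  val('h') - val('i') = 8 - 9 = -1
  B^(n-1-k) = 5^6 mod 127 = 4
  Delta = -1 * 4 mod 127 = 123

Answer: 123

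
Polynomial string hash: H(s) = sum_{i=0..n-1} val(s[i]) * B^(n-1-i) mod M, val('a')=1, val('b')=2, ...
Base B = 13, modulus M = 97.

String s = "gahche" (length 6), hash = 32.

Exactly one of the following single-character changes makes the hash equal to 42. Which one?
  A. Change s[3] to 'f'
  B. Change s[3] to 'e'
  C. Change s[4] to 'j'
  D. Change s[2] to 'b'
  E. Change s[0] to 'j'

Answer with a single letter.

Answer: D

Derivation:
Option A: s[3]='c'->'f', delta=(6-3)*13^2 mod 97 = 22, hash=32+22 mod 97 = 54
Option B: s[3]='c'->'e', delta=(5-3)*13^2 mod 97 = 47, hash=32+47 mod 97 = 79
Option C: s[4]='h'->'j', delta=(10-8)*13^1 mod 97 = 26, hash=32+26 mod 97 = 58
Option D: s[2]='h'->'b', delta=(2-8)*13^3 mod 97 = 10, hash=32+10 mod 97 = 42 <-- target
Option E: s[0]='g'->'j', delta=(10-7)*13^5 mod 97 = 28, hash=32+28 mod 97 = 60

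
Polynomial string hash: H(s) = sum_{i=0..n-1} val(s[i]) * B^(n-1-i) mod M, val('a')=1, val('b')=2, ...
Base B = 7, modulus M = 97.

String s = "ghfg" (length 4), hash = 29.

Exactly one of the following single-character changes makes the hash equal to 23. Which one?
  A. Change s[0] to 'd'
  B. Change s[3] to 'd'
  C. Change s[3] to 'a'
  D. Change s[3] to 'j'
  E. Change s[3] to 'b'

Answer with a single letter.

Option A: s[0]='g'->'d', delta=(4-7)*7^3 mod 97 = 38, hash=29+38 mod 97 = 67
Option B: s[3]='g'->'d', delta=(4-7)*7^0 mod 97 = 94, hash=29+94 mod 97 = 26
Option C: s[3]='g'->'a', delta=(1-7)*7^0 mod 97 = 91, hash=29+91 mod 97 = 23 <-- target
Option D: s[3]='g'->'j', delta=(10-7)*7^0 mod 97 = 3, hash=29+3 mod 97 = 32
Option E: s[3]='g'->'b', delta=(2-7)*7^0 mod 97 = 92, hash=29+92 mod 97 = 24

Answer: C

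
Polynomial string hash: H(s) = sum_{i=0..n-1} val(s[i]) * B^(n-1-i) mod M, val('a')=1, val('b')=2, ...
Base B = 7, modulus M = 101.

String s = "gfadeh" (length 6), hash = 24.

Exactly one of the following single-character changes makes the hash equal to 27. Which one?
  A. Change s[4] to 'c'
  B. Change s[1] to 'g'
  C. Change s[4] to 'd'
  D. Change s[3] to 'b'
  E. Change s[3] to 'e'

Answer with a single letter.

Option A: s[4]='e'->'c', delta=(3-5)*7^1 mod 101 = 87, hash=24+87 mod 101 = 10
Option B: s[1]='f'->'g', delta=(7-6)*7^4 mod 101 = 78, hash=24+78 mod 101 = 1
Option C: s[4]='e'->'d', delta=(4-5)*7^1 mod 101 = 94, hash=24+94 mod 101 = 17
Option D: s[3]='d'->'b', delta=(2-4)*7^2 mod 101 = 3, hash=24+3 mod 101 = 27 <-- target
Option E: s[3]='d'->'e', delta=(5-4)*7^2 mod 101 = 49, hash=24+49 mod 101 = 73

Answer: D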